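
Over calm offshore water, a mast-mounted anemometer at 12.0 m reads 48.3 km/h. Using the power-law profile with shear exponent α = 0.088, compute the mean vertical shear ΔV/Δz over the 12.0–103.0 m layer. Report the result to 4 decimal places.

Power law: V₂ = V₁ · (z₂/z₁)^α = 48.3 × (8.5833)^0.088 = 58.3591 km/h
ΔV/Δz = (58.3591 − 48.3)/(103.0 − 12.0) = 10.0591/91.0000 = 0.11054 km/h/m

0.1105 km/h/m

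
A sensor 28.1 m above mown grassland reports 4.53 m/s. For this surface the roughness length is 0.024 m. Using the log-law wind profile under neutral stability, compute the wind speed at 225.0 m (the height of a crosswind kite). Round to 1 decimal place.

5.9 m/s

Log law: V(z) ∝ ln(z/z₀), so V₂/V₁ = ln(z₂/z₀) / ln(z₁/z₀).
ln(225.0/0.024) = 9.1458, ln(28.1/0.024) = 7.0655
V₂ = 4.53 × 9.1458/7.0655 = 4.53 × 1.2944 = 5.8638 m/s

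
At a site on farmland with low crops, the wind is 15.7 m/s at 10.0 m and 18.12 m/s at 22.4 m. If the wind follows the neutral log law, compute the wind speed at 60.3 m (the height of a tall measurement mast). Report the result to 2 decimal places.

Log law: V ∝ ln(z/z₀). From the pair, with r = V₁/V₂ = 0.86645,
ln z₀ = (ln z₁ − r·ln z₂)/(1 − r) = (2.3026 − 0.86645×3.1091)/0.13355 = -2.9295 → z₀ = 0.05342 m
V₃ = V₁ · ln(z₃/z₀)/ln(z₁/z₀) = 15.7 × 7.0288/5.2321 = 21.0915 m/s

21.09 m/s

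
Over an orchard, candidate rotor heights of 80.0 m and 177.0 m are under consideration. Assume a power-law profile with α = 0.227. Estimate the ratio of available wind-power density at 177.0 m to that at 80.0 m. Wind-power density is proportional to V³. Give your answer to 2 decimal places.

1.72

Speed ratio: V_B/V_A = (z_B/z_A)^α = (177.0/80.0)^0.227 = (2.2125)^0.227 = 1.19754
Power-density ratio: P_B/P_A = (V_B/V_A)³ = (1.19754)³ = 1.71738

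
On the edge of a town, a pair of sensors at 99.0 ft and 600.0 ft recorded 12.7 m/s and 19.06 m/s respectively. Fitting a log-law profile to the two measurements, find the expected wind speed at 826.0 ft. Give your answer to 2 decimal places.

Log law: V ∝ ln(z/z₀). From the pair, with r = V₁/V₂ = 0.66632,
ln z₀ = (ln z₁ − r·ln z₂)/(1 − r) = (4.5951 − 0.66632×6.3969)/0.33368 = 0.9972 → z₀ = 2.711 ft
V₃ = V₁ · ln(z₃/z₀)/ln(z₁/z₀) = 12.7 × 5.7194/3.5980 = 20.1883 m/s

20.19 m/s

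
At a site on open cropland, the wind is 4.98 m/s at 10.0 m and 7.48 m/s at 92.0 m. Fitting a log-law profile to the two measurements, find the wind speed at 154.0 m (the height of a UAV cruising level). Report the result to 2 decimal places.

8.06 m/s

Log law: V ∝ ln(z/z₀). From the pair, with r = V₁/V₂ = 0.66578,
ln z₀ = (ln z₁ − r·ln z₂)/(1 − r) = (2.3026 − 0.66578×4.5218)/0.33422 = -2.1181 → z₀ = 0.1203 m
V₃ = V₁ · ln(z₃/z₀)/ln(z₁/z₀) = 4.98 × 7.1550/4.4207 = 8.0603 m/s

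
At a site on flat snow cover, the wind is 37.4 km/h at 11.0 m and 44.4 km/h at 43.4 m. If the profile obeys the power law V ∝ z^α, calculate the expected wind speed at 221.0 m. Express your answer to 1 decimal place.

First find α: α = ln(V₂/V₁)/ln(z₂/z₁) = ln(44.4/37.4)/ln(43.4/11.0) = 0.17157/1.37256 = 0.1250
Extrapolate from 43.4 m to 221.0 m: V₃ = 44.4 × (221.0/43.4)^0.1250 = 44.4 × 1.2256 = 54.4183 km/h

54.4 km/h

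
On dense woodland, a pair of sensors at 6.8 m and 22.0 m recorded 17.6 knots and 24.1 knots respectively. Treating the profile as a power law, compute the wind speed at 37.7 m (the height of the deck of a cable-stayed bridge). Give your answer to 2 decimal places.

27.84 knots

First find α: α = ln(V₂/V₁)/ln(z₂/z₁) = ln(24.1/17.6)/ln(22.0/6.8) = 0.31431/1.17412 = 0.2677
Extrapolate from 22.0 m to 37.7 m: V₃ = 24.1 × (37.7/22.0)^0.2677 = 24.1 × 1.1551 = 27.8380 knots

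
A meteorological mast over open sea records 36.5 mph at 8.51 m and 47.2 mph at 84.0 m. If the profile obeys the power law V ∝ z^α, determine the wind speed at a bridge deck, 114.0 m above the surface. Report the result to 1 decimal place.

48.8 mph

First find α: α = ln(V₂/V₁)/ln(z₂/z₁) = ln(47.2/36.5)/ln(84.0/8.51) = 0.25708/2.28957 = 0.1123
Extrapolate from 84.0 m to 114.0 m: V₃ = 47.2 × (114.0/84.0)^0.1123 = 47.2 × 1.0349 = 48.8465 mph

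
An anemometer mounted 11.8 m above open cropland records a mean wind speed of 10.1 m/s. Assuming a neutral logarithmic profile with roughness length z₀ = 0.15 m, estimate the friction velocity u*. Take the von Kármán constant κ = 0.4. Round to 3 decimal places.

u* ≈ 0.925 m/s

Log law: V(z) = (u*/κ) · ln(z/z₀) ⇒ u* = κ · V / ln(z/z₀)
u* = 0.4 × 10.1 / ln(11.8/0.15) = 0.4 × 10.1 / 4.3652
   = 4.0400 / 4.3652 = 0.9255 m/s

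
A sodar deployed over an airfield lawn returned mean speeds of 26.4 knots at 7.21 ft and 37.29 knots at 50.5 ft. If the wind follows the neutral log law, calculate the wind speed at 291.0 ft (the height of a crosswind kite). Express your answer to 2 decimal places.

Log law: V ∝ ln(z/z₀). From the pair, with r = V₁/V₂ = 0.70796,
ln z₀ = (ln z₁ − r·ln z₂)/(1 − r) = (1.9755 − 0.70796×3.9220)/0.29204 = -2.7433 → z₀ = 0.06436 ft
V₃ = V₁ · ln(z₃/z₀)/ln(z₁/z₀) = 26.4 × 8.4167/4.7188 = 47.0882 knots

47.09 knots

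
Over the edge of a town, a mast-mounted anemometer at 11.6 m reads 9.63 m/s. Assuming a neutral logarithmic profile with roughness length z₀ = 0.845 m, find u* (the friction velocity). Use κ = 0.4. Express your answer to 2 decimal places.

Log law: V(z) = (u*/κ) · ln(z/z₀) ⇒ u* = κ · V / ln(z/z₀)
u* = 0.4 × 9.63 / ln(11.6/0.845) = 0.4 × 9.63 / 2.6194
   = 3.8520 / 2.6194 = 1.4706 m/s

u* ≈ 1.47 m/s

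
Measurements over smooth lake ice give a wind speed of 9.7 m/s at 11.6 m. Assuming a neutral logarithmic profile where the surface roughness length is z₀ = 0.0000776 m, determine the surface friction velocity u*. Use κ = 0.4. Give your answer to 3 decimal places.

Log law: V(z) = (u*/κ) · ln(z/z₀) ⇒ u* = κ · V / ln(z/z₀)
u* = 0.4 × 9.7 / ln(11.6/0.0000776) = 0.4 × 9.7 / 11.9149
   = 3.8800 / 11.9149 = 0.3256 m/s

u* ≈ 0.326 m/s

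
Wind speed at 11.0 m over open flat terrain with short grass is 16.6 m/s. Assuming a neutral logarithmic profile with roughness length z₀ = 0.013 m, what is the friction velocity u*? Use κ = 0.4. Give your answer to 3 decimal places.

Log law: V(z) = (u*/κ) · ln(z/z₀) ⇒ u* = κ · V / ln(z/z₀)
u* = 0.4 × 16.6 / ln(11.0/0.013) = 0.4 × 16.6 / 6.7407
   = 6.6400 / 6.7407 = 0.9851 m/s

u* ≈ 0.985 m/s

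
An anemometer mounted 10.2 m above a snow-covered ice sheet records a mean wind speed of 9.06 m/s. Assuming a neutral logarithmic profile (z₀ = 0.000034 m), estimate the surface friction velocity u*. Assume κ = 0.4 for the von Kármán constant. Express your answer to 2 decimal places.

u* ≈ 0.29 m/s

Log law: V(z) = (u*/κ) · ln(z/z₀) ⇒ u* = κ · V / ln(z/z₀)
u* = 0.4 × 9.06 / ln(10.2/0.000034) = 0.4 × 9.06 / 12.6115
   = 3.6240 / 12.6115 = 0.2874 m/s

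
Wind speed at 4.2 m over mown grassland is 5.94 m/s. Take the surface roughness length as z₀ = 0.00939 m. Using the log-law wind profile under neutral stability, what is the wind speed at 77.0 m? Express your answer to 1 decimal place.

Log law: V(z) ∝ ln(z/z₀), so V₂/V₁ = ln(z₂/z₀) / ln(z₁/z₀).
ln(77.0/0.00939) = 9.0119, ln(4.2/0.00939) = 6.1032
V₂ = 5.94 × 9.0119/6.1032 = 5.94 × 1.4766 = 8.7709 m/s

8.8 m/s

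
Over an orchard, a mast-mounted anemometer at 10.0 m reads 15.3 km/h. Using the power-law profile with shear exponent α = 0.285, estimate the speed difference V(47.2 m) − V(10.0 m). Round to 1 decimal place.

8.5 km/h

Power law: V₂ = V₁ · (z₂/z₁)^α = 15.3 × (4.7200)^0.285 = 23.8103 km/h
ΔV = 23.8103 − 15.3 = 8.5103 km/h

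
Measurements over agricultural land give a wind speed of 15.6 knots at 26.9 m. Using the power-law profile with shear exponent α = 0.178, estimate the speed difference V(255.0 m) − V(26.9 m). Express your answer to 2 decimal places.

Power law: V₂ = V₁ · (z₂/z₁)^α = 15.6 × (9.4796)^0.178 = 23.2805 knots
ΔV = 23.2805 − 15.6 = 7.6805 knots

7.68 knots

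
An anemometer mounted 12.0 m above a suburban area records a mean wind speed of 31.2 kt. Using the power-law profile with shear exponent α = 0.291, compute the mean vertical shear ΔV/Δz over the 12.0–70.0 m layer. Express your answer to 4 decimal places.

0.3608 kt/m

Power law: V₂ = V₁ · (z₂/z₁)^α = 31.2 × (5.8333)^0.291 = 52.1238 kt
ΔV/Δz = (52.1238 − 31.2)/(70.0 − 12.0) = 20.9238/58.0000 = 0.36076 kt/m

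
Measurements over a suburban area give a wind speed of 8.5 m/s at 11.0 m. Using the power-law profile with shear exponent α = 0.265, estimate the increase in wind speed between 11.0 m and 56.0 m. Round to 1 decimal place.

Power law: V₂ = V₁ · (z₂/z₁)^α = 8.5 × (5.0909)^0.265 = 13.0834 m/s
ΔV = 13.0834 − 8.5 = 4.5834 m/s

4.6 m/s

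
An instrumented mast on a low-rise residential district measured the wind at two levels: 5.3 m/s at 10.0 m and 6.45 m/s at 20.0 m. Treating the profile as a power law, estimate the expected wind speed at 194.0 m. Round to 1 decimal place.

12.3 m/s

First find α: α = ln(V₂/V₁)/ln(z₂/z₁) = ln(6.45/5.3)/ln(20.0/10.0) = 0.19637/0.69315 = 0.2833
Extrapolate from 20.0 m to 194.0 m: V₃ = 6.45 × (194.0/20.0)^0.2833 = 6.45 × 1.9035 = 12.2778 m/s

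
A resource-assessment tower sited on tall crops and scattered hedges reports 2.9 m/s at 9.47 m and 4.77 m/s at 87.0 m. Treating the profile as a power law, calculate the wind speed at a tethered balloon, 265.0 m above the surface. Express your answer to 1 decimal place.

6.1 m/s

First find α: α = ln(V₂/V₁)/ln(z₂/z₁) = ln(4.77/2.9)/ln(87.0/9.47) = 0.49764/2.21778 = 0.2244
Extrapolate from 87.0 m to 265.0 m: V₃ = 4.77 × (265.0/87.0)^0.2244 = 4.77 × 1.2839 = 6.1243 m/s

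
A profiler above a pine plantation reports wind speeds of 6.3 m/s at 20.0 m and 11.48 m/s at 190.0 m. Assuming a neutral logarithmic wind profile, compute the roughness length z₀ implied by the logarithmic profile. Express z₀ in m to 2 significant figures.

Log law: V(z) ∝ ln(z/z₀). With r = V₁/V₂ = 6.3/11.48 = 0.54878,
r · ln(z₂/z₀) = ln(z₁/z₀) ⇒ ln z₀ = (ln z₁ − r·ln z₂)/(1 − r)
ln z₀ = (2.99573 − 0.54878×5.24702) / 0.45122 = 0.2577
z₀ = exp(0.2577) = 1.294 m

z₀ ≈ 1.3 m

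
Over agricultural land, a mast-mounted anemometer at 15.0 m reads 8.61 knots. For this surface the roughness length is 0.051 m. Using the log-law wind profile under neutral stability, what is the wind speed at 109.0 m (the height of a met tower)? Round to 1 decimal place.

Log law: V(z) ∝ ln(z/z₀), so V₂/V₁ = ln(z₂/z₀) / ln(z₁/z₀).
ln(109.0/0.051) = 7.6673, ln(15.0/0.051) = 5.6840
V₂ = 8.61 × 7.6673/5.6840 = 8.61 × 1.3489 = 11.6143 knots

11.6 knots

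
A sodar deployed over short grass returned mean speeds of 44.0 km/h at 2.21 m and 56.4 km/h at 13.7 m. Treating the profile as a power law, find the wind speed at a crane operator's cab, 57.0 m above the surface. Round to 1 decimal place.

68.5 km/h

First find α: α = ln(V₂/V₁)/ln(z₂/z₁) = ln(56.4/44.0)/ln(13.7/2.21) = 0.24828/1.82440 = 0.1361
Extrapolate from 13.7 m to 57.0 m: V₃ = 56.4 × (57.0/13.7)^0.1361 = 56.4 × 1.2141 = 68.4760 km/h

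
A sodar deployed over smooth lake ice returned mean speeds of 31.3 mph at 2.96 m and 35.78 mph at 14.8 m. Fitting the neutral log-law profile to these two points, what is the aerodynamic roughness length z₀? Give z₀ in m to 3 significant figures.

z₀ ≈ 0.0000387 m

Log law: V(z) ∝ ln(z/z₀). With r = V₁/V₂ = 31.3/35.78 = 0.87479,
r · ln(z₂/z₀) = ln(z₁/z₀) ⇒ ln z₀ = (ln z₁ − r·ln z₂)/(1 − r)
ln z₀ = (1.08519 − 0.87479×2.69463) / 0.12521 = -10.1593
z₀ = exp(-10.1593) = 0.00003871 m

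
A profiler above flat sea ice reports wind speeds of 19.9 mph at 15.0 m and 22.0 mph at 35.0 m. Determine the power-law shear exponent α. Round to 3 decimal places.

α ≈ 0.118

Power law: V₂/V₁ = (z₂/z₁)^α ⇒ α = ln(V₂/V₁) / ln(z₂/z₁)
α = ln(22.0/19.9) / ln(35.0/15.0) = ln(1.1055) / ln(2.3333)
  = 0.10032 / 0.84730 = 0.11840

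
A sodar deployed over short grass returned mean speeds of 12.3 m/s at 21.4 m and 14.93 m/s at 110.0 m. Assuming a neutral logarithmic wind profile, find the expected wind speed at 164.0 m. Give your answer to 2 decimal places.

15.57 m/s

Log law: V ∝ ln(z/z₀). From the pair, with r = V₁/V₂ = 0.82384,
ln z₀ = (ln z₁ − r·ln z₂)/(1 − r) = (3.0634 − 0.82384×4.7005)/0.17616 = -4.5930 → z₀ = 0.01012 m
V₃ = V₁ · ln(z₃/z₀)/ln(z₁/z₀) = 12.3 × 9.6928/7.6563 = 15.5716 m/s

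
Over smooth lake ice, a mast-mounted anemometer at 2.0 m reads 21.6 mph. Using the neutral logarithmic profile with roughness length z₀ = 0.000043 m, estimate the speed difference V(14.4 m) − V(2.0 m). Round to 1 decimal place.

4.0 mph

Log law: V₂ = V₁ · ln(z₂/z₀)/ln(z₁/z₀) = 21.6 × 12.7215/10.7475 = 25.5675 mph
ΔV = 25.5675 − 21.6 = 3.9675 mph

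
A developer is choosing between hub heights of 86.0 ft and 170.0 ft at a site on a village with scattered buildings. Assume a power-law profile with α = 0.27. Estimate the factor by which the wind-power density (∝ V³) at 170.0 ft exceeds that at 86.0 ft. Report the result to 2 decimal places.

Speed ratio: V_B/V_A = (z_B/z_A)^α = (170.0/86.0)^0.27 = (1.9767)^0.27 = 1.20201
Power-density ratio: P_B/P_A = (V_B/V_A)³ = (1.20201)³ = 1.73668

1.74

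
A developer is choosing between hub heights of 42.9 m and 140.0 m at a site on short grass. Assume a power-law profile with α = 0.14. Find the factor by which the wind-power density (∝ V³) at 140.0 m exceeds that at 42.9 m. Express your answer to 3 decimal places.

Speed ratio: V_B/V_A = (z_B/z_A)^α = (140.0/42.9)^0.14 = (3.2634)^0.14 = 1.18009
Power-density ratio: P_B/P_A = (V_B/V_A)³ = (1.18009)³ = 1.64339

1.643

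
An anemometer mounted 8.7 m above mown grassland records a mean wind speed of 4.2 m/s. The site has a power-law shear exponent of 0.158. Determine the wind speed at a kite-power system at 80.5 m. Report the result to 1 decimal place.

6.0 m/s

Power-law profile: V₂ = V₁ · (z₂/z₁)^α
V₂ = 4.2 × (80.5/8.7)^0.158 = 4.2 × (9.2529)^0.158
    = 4.2 × 1.4213 = 5.9693 m/s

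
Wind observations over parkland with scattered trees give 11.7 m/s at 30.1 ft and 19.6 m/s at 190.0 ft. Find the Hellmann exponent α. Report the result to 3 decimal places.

α ≈ 0.280

Power law: V₂/V₁ = (z₂/z₁)^α ⇒ α = ln(V₂/V₁) / ln(z₂/z₁)
α = ln(19.6/11.7) / ln(190.0/30.1) = ln(1.6752) / ln(6.3123)
  = 0.51594 / 1.84250 = 0.28002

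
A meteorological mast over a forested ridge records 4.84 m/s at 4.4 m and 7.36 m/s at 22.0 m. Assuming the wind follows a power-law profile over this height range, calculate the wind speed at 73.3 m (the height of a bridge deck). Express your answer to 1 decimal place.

10.1 m/s

First find α: α = ln(V₂/V₁)/ln(z₂/z₁) = ln(7.36/4.84)/ln(22.0/4.4) = 0.41915/1.60944 = 0.2604
Extrapolate from 22.0 m to 73.3 m: V₃ = 7.36 × (73.3/22.0)^0.2604 = 7.36 × 1.3681 = 10.0693 m/s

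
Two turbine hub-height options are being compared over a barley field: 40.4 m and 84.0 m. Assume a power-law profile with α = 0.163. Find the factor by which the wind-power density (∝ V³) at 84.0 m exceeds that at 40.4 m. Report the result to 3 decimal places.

Speed ratio: V_B/V_A = (z_B/z_A)^α = (84.0/40.4)^0.163 = (2.0792)^0.163 = 1.12672
Power-density ratio: P_B/P_A = (V_B/V_A)³ = (1.12672)³ = 1.43038

1.430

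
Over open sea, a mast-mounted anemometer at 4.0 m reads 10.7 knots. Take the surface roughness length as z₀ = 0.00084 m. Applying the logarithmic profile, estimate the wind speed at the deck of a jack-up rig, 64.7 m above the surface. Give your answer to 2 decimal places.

14.22 knots

Log law: V(z) ∝ ln(z/z₀), so V₂/V₁ = ln(z₂/z₀) / ln(z₁/z₀).
ln(64.7/0.00084) = 11.2519, ln(4.0/0.00084) = 8.4684
V₂ = 10.7 × 11.2519/8.4684 = 10.7 × 1.3287 = 14.2170 knots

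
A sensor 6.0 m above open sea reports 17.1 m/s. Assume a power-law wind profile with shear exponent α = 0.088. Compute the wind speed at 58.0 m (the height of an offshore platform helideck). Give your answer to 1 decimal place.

Power-law profile: V₂ = V₁ · (z₂/z₁)^α
V₂ = 17.1 × (58.0/6.0)^0.088 = 17.1 × (9.6667)^0.088
    = 17.1 × 1.2210 = 20.8786 m/s

20.9 m/s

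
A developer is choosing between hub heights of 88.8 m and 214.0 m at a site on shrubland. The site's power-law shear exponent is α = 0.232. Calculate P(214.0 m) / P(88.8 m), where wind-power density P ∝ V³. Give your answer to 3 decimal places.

Speed ratio: V_B/V_A = (z_B/z_A)^α = (214.0/88.8)^0.232 = (2.4099)^0.232 = 1.22638
Power-density ratio: P_B/P_A = (V_B/V_A)³ = (1.22638)³ = 1.84447

1.844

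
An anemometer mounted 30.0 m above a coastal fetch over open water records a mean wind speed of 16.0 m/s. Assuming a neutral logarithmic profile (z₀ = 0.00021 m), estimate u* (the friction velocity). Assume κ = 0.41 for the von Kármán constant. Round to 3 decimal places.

Log law: V(z) = (u*/κ) · ln(z/z₀) ⇒ u* = κ · V / ln(z/z₀)
u* = 0.41 × 16.0 / ln(30.0/0.00021) = 0.41 × 16.0 / 11.8696
   = 6.5600 / 11.8696 = 0.5527 m/s

u* ≈ 0.553 m/s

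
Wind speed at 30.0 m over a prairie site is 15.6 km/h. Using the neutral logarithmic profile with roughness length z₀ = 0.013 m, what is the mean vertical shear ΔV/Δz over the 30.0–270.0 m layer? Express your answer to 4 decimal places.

Log law: V₂ = V₁ · ln(z₂/z₀)/ln(z₁/z₀) = 15.6 × 9.9412/7.7440 = 20.0262 km/h
ΔV/Δz = (20.0262 − 15.6)/(270.0 − 30.0) = 4.4262/240.0000 = 0.01844 km/h/m

0.0184 km/h/m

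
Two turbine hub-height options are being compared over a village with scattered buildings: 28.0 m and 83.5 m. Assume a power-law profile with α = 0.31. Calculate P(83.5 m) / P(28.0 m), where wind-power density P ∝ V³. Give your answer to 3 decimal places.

2.763

Speed ratio: V_B/V_A = (z_B/z_A)^α = (83.5/28.0)^0.31 = (2.9821)^0.31 = 1.40315
Power-density ratio: P_B/P_A = (V_B/V_A)³ = (1.40315)³ = 2.76256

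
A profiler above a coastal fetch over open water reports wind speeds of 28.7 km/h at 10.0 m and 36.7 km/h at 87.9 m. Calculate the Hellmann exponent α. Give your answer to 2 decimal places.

α ≈ 0.11

Power law: V₂/V₁ = (z₂/z₁)^α ⇒ α = ln(V₂/V₁) / ln(z₂/z₁)
α = ln(36.7/28.7) / ln(87.9/10.0) = ln(1.2787) / ln(8.7900)
  = 0.24588 / 2.17361 = 0.11312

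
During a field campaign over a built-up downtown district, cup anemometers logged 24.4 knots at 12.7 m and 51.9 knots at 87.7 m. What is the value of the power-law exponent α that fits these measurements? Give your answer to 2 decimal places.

Power law: V₂/V₁ = (z₂/z₁)^α ⇒ α = ln(V₂/V₁) / ln(z₂/z₁)
α = ln(51.9/24.4) / ln(87.7/12.7) = ln(2.1270) / ln(6.9055)
  = 0.75474 / 1.93232 = 0.39059

α ≈ 0.39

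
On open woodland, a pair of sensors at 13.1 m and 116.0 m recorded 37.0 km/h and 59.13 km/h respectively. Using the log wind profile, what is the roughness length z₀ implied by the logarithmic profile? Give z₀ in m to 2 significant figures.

z₀ ≈ 0.34 m

Log law: V(z) ∝ ln(z/z₀). With r = V₁/V₂ = 37.0/59.13 = 0.62574,
r · ln(z₂/z₀) = ln(z₁/z₀) ⇒ ln z₀ = (ln z₁ − r·ln z₂)/(1 − r)
ln z₀ = (2.57261 − 0.62574×4.75359) / 0.37426 = -1.0738
z₀ = exp(-1.0738) = 0.3417 m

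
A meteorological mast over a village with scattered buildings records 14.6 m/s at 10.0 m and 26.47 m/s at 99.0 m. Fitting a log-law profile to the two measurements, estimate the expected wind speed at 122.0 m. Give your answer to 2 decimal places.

27.55 m/s

Log law: V ∝ ln(z/z₀). From the pair, with r = V₁/V₂ = 0.55157,
ln z₀ = (ln z₁ − r·ln z₂)/(1 − r) = (2.3026 − 0.55157×4.5951)/0.44843 = -0.5172 → z₀ = 0.5962 m
V₃ = V₁ · ln(z₃/z₀)/ln(z₁/z₀) = 14.6 × 5.3212/2.8198 = 27.5516 m/s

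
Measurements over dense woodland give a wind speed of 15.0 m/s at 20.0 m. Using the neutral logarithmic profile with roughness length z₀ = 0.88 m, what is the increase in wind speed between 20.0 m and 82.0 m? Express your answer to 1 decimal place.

6.8 m/s

Log law: V₂ = V₁ · ln(z₂/z₀)/ln(z₁/z₀) = 15.0 × 4.5346/3.1236 = 21.7758 m/s
ΔV = 21.7758 − 15.0 = 6.7758 m/s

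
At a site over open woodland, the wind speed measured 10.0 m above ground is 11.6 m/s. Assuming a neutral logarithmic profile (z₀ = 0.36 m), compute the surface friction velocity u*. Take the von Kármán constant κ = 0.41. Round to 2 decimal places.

u* ≈ 1.43 m/s

Log law: V(z) = (u*/κ) · ln(z/z₀) ⇒ u* = κ · V / ln(z/z₀)
u* = 0.41 × 11.6 / ln(10.0/0.36) = 0.41 × 11.6 / 3.3242
   = 4.7560 / 3.3242 = 1.4307 m/s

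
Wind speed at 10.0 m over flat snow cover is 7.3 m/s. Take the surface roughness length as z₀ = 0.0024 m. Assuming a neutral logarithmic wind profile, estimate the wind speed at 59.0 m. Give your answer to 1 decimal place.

Log law: V(z) ∝ ln(z/z₀), so V₂/V₁ = ln(z₂/z₀) / ln(z₁/z₀).
ln(59.0/0.0024) = 10.1098, ln(10.0/0.0024) = 8.3349
V₂ = 7.3 × 10.1098/8.3349 = 7.3 × 1.2130 = 8.8546 m/s

8.9 m/s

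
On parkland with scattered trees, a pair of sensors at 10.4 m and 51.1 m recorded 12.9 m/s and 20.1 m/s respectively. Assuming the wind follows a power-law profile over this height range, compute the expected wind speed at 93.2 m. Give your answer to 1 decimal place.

First find α: α = ln(V₂/V₁)/ln(z₂/z₁) = ln(20.1/12.9)/ln(51.1/10.4) = 0.44349/1.59198 = 0.2786
Extrapolate from 51.1 m to 93.2 m: V₃ = 20.1 × (93.2/51.1)^0.2786 = 20.1 × 1.1822 = 23.7631 m/s

23.8 m/s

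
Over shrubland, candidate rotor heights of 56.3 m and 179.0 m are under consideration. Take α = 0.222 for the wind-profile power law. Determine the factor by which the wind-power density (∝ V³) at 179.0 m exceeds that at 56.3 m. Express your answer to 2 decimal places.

2.16

Speed ratio: V_B/V_A = (z_B/z_A)^α = (179.0/56.3)^0.222 = (3.1794)^0.222 = 1.29277
Power-density ratio: P_B/P_A = (V_B/V_A)³ = (1.29277)³ = 2.16054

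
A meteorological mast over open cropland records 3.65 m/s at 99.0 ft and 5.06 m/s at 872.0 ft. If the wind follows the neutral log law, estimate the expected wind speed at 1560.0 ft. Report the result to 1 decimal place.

Log law: V ∝ ln(z/z₀). From the pair, with r = V₁/V₂ = 0.72134,
ln z₀ = (ln z₁ − r·ln z₂)/(1 − r) = (4.5951 − 0.72134×6.7708)/0.27866 = -1.0369 → z₀ = 0.3545 ft
V₃ = V₁ · ln(z₃/z₀)/ln(z₁/z₀) = 3.65 × 8.3894/5.6321 = 5.4370 m/s

5.4 m/s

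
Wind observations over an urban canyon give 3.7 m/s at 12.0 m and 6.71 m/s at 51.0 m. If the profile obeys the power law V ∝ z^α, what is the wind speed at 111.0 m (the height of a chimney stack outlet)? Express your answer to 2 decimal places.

First find α: α = ln(V₂/V₁)/ln(z₂/z₁) = ln(6.71/3.7)/ln(51.0/12.0) = 0.59527/1.44692 = 0.4114
Extrapolate from 51.0 m to 111.0 m: V₃ = 6.71 × (111.0/51.0)^0.4114 = 6.71 × 1.3771 = 9.2401 m/s

9.24 m/s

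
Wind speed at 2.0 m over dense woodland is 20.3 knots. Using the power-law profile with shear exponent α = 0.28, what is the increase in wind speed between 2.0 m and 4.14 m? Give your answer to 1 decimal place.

4.6 knots

Power law: V₂ = V₁ · (z₂/z₁)^α = 20.3 × (2.0700)^0.28 = 24.8867 knots
ΔV = 24.8867 − 20.3 = 4.5867 knots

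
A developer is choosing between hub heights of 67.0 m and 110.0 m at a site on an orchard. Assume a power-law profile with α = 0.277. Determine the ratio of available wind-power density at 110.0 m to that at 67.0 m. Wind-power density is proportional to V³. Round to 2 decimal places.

1.51

Speed ratio: V_B/V_A = (z_B/z_A)^α = (110.0/67.0)^0.277 = (1.6418)^0.277 = 1.14721
Power-density ratio: P_B/P_A = (V_B/V_A)³ = (1.14721)³ = 1.50983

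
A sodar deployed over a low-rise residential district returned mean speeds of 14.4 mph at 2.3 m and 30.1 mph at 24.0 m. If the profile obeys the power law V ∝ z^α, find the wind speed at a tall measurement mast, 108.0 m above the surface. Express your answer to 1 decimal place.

First find α: α = ln(V₂/V₁)/ln(z₂/z₁) = ln(30.1/14.4)/ln(24.0/2.3) = 0.73730/2.34514 = 0.3144
Extrapolate from 24.0 m to 108.0 m: V₃ = 30.1 × (108.0/24.0)^0.3144 = 30.1 × 1.6046 = 48.2983 mph

48.3 mph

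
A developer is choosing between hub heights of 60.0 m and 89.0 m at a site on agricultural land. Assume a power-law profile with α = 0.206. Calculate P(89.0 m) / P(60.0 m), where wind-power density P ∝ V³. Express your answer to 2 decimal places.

1.28

Speed ratio: V_B/V_A = (z_B/z_A)^α = (89.0/60.0)^0.206 = (1.4833)^0.206 = 1.08461
Power-density ratio: P_B/P_A = (V_B/V_A)³ = (1.08461)³ = 1.27593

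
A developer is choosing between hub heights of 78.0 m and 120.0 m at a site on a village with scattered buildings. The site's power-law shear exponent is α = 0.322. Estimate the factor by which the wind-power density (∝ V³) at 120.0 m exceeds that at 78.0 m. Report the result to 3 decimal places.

1.516

Speed ratio: V_B/V_A = (z_B/z_A)^α = (120.0/78.0)^0.322 = (1.5385)^0.322 = 1.14879
Power-density ratio: P_B/P_A = (V_B/V_A)³ = (1.14879)³ = 1.51609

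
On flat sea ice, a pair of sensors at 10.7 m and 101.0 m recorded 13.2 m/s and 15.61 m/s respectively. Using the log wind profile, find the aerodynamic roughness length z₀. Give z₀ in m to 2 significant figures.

z₀ ≈ 0.000049 m

Log law: V(z) ∝ ln(z/z₀). With r = V₁/V₂ = 13.2/15.61 = 0.84561,
r · ln(z₂/z₀) = ln(z₁/z₀) ⇒ ln z₀ = (ln z₁ − r·ln z₂)/(1 − r)
ln z₀ = (2.37024 − 0.84561×4.61512) / 0.15439 = -9.9253
z₀ = exp(-9.9253) = 0.00004892 m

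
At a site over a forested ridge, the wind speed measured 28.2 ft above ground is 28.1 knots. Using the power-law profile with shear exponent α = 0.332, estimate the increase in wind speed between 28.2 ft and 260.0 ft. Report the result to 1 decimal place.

30.6 knots

Power law: V₂ = V₁ · (z₂/z₁)^α = 28.1 × (9.2199)^0.332 = 58.7482 knots
ΔV = 58.7482 − 28.1 = 30.6482 knots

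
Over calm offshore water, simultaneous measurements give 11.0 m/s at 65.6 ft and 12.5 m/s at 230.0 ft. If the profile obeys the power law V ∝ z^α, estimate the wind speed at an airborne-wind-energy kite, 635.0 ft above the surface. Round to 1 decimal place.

First find α: α = ln(V₂/V₁)/ln(z₂/z₁) = ln(12.5/11.0)/ln(230.0/65.6) = 0.12783/1.25450 = 0.1019
Extrapolate from 230.0 ft to 635.0 ft: V₃ = 12.5 × (635.0/230.0)^0.1019 = 12.5 × 1.1090 = 13.8628 m/s

13.9 m/s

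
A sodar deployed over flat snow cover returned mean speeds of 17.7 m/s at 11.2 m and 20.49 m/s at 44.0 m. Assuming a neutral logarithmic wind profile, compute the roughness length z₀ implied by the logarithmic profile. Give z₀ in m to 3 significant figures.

z₀ ≈ 0.00190 m

Log law: V(z) ∝ ln(z/z₀). With r = V₁/V₂ = 17.7/20.49 = 0.86384,
r · ln(z₂/z₀) = ln(z₁/z₀) ⇒ ln z₀ = (ln z₁ − r·ln z₂)/(1 − r)
ln z₀ = (2.41591 − 0.86384×3.78419) / 0.13616 = -6.2645
z₀ = exp(-6.2645) = 0.001903 m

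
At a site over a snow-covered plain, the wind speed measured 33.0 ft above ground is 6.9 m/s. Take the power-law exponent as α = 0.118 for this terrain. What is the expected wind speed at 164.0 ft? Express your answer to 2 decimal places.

Power-law profile: V₂ = V₁ · (z₂/z₁)^α
V₂ = 6.9 × (164.0/33.0)^0.118 = 6.9 × (4.9697)^0.118
    = 6.9 × 1.2083 = 8.3371 m/s

8.34 m/s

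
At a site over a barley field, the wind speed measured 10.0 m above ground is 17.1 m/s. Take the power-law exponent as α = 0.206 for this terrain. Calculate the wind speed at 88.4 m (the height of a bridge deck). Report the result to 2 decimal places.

Power-law profile: V₂ = V₁ · (z₂/z₁)^α
V₂ = 17.1 × (88.4/10.0)^0.206 = 17.1 × (8.8400)^0.206
    = 17.1 × 1.5666 = 26.7895 m/s

26.79 m/s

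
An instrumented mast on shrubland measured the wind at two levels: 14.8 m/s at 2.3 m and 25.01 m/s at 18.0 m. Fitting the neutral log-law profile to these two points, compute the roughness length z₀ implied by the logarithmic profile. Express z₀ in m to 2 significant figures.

Log law: V(z) ∝ ln(z/z₀). With r = V₁/V₂ = 14.8/25.01 = 0.59176,
r · ln(z₂/z₀) = ln(z₁/z₀) ⇒ ln z₀ = (ln z₁ − r·ln z₂)/(1 − r)
ln z₀ = (0.83291 − 0.59176×2.89037) / 0.40824 = -2.1495
z₀ = exp(-2.1495) = 0.1165 m

z₀ ≈ 0.12 m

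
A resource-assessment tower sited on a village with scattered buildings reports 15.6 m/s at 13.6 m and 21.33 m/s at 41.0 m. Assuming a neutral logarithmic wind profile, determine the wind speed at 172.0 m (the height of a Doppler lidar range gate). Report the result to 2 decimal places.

Log law: V ∝ ln(z/z₀). From the pair, with r = V₁/V₂ = 0.73136,
ln z₀ = (ln z₁ − r·ln z₂)/(1 − r) = (2.6101 − 0.73136×3.7136)/0.26864 = -0.3942 → z₀ = 0.6742 m
V₃ = V₁ · ln(z₃/z₀)/ln(z₁/z₀) = 15.6 × 5.5417/3.0043 = 28.7757 m/s

28.78 m/s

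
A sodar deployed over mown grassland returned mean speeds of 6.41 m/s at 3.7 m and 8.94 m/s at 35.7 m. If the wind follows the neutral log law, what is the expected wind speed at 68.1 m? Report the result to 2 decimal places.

Log law: V ∝ ln(z/z₀). From the pair, with r = V₁/V₂ = 0.71700,
ln z₀ = (ln z₁ − r·ln z₂)/(1 − r) = (1.3083 − 0.71700×3.5752)/0.28300 = -4.4349 → z₀ = 0.01186 m
V₃ = V₁ · ln(z₃/z₀)/ln(z₁/z₀) = 6.41 × 8.6558/5.7432 = 9.6608 m/s

9.66 m/s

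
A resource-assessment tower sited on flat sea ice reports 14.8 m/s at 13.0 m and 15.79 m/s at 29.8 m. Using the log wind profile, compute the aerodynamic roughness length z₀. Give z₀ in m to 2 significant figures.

Log law: V(z) ∝ ln(z/z₀). With r = V₁/V₂ = 14.8/15.79 = 0.93730,
r · ln(z₂/z₀) = ln(z₁/z₀) ⇒ ln z₀ = (ln z₁ − r·ln z₂)/(1 − r)
ln z₀ = (2.56495 − 0.93730×3.39451) / 0.06270 = -9.8365
z₀ = exp(-9.8365) = 0.00005346 m

z₀ ≈ 0.000053 m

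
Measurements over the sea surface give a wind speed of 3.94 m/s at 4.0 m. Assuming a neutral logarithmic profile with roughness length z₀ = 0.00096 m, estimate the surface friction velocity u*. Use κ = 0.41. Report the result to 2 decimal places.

u* ≈ 0.19 m/s

Log law: V(z) = (u*/κ) · ln(z/z₀) ⇒ u* = κ · V / ln(z/z₀)
u* = 0.41 × 3.94 / ln(4.0/0.00096) = 0.41 × 3.94 / 8.3349
   = 1.6154 / 8.3349 = 0.1938 m/s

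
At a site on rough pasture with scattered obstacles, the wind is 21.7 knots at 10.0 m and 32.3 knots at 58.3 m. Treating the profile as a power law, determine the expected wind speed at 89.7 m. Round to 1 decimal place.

35.6 knots

First find α: α = ln(V₂/V₁)/ln(z₂/z₁) = ln(32.3/21.7)/ln(58.3/10.0) = 0.39775/1.76302 = 0.2256
Extrapolate from 58.3 m to 89.7 m: V₃ = 32.3 × (89.7/58.3)^0.2256 = 32.3 × 1.1021 = 35.5975 knots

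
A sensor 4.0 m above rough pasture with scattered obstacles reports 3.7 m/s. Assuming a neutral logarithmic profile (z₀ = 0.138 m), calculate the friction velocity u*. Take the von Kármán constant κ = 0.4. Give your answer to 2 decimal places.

u* ≈ 0.44 m/s

Log law: V(z) = (u*/κ) · ln(z/z₀) ⇒ u* = κ · V / ln(z/z₀)
u* = 0.4 × 3.7 / ln(4.0/0.138) = 0.4 × 3.7 / 3.3668
   = 1.4800 / 3.3668 = 0.4396 m/s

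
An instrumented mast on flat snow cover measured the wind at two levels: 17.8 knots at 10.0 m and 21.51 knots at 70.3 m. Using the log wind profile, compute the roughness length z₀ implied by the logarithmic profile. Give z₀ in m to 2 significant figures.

z₀ ≈ 0.00086 m

Log law: V(z) ∝ ln(z/z₀). With r = V₁/V₂ = 17.8/21.51 = 0.82752,
r · ln(z₂/z₀) = ln(z₁/z₀) ⇒ ln z₀ = (ln z₁ − r·ln z₂)/(1 − r)
ln z₀ = (2.30259 − 0.82752×4.25277) / 0.17248 = -7.0541
z₀ = exp(-7.0541) = 0.0008639 m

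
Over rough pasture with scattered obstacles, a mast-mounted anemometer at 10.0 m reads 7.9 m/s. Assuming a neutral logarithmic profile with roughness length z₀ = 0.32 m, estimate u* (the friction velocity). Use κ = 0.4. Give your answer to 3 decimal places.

Log law: V(z) = (u*/κ) · ln(z/z₀) ⇒ u* = κ · V / ln(z/z₀)
u* = 0.4 × 7.9 / ln(10.0/0.32) = 0.4 × 7.9 / 3.4420
   = 3.1600 / 3.4420 = 0.9181 m/s

u* ≈ 0.918 m/s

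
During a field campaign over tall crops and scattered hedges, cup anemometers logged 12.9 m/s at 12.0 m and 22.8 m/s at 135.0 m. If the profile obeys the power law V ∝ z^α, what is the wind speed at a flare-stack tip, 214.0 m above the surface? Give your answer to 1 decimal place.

25.4 m/s

First find α: α = ln(V₂/V₁)/ln(z₂/z₁) = ln(22.8/12.9)/ln(135.0/12.0) = 0.56953/2.42037 = 0.2353
Extrapolate from 135.0 m to 214.0 m: V₃ = 22.8 × (214.0/135.0)^0.2353 = 22.8 × 1.1145 = 25.4106 m/s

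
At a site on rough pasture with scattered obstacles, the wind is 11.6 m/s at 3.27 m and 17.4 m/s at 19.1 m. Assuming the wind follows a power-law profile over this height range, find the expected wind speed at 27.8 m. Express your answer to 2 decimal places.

First find α: α = ln(V₂/V₁)/ln(z₂/z₁) = ln(17.4/11.6)/ln(19.1/3.27) = 0.40547/1.76490 = 0.2297
Extrapolate from 19.1 m to 27.8 m: V₃ = 17.4 × (27.8/19.1)^0.2297 = 17.4 × 1.0901 = 18.9670 m/s

18.97 m/s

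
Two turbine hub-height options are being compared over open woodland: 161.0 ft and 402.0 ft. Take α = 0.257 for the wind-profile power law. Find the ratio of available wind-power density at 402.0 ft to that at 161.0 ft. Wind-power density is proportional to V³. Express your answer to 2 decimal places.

2.02

Speed ratio: V_B/V_A = (z_B/z_A)^α = (402.0/161.0)^0.257 = (2.4969)^0.257 = 1.26512
Power-density ratio: P_B/P_A = (V_B/V_A)³ = (1.26512)³ = 2.02486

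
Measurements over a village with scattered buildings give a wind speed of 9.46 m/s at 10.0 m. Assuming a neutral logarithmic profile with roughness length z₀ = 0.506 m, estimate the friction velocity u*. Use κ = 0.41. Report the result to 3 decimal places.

u* ≈ 1.300 m/s

Log law: V(z) = (u*/κ) · ln(z/z₀) ⇒ u* = κ · V / ln(z/z₀)
u* = 0.41 × 9.46 / ln(10.0/0.506) = 0.41 × 9.46 / 2.9838
   = 3.8786 / 2.9838 = 1.2999 m/s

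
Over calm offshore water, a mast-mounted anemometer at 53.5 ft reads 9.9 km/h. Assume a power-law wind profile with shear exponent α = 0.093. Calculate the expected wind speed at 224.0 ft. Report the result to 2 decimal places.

Power-law profile: V₂ = V₁ · (z₂/z₁)^α
V₂ = 9.9 × (224.0/53.5)^0.093 = 9.9 × (4.1869)^0.093
    = 9.9 × 1.1424 = 11.3102 km/h

11.31 km/h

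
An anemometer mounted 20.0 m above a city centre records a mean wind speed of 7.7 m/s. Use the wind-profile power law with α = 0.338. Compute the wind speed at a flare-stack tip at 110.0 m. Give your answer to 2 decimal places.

Power-law profile: V₂ = V₁ · (z₂/z₁)^α
V₂ = 7.7 × (110.0/20.0)^0.338 = 7.7 × (5.5000)^0.338
    = 7.7 × 1.7793 = 13.7004 m/s

13.70 m/s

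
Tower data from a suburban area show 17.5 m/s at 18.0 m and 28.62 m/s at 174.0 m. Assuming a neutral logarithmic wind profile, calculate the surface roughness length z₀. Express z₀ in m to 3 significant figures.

z₀ ≈ 0.507 m

Log law: V(z) ∝ ln(z/z₀). With r = V₁/V₂ = 17.5/28.62 = 0.61146,
r · ln(z₂/z₀) = ln(z₁/z₀) ⇒ ln z₀ = (ln z₁ − r·ln z₂)/(1 − r)
ln z₀ = (2.89037 − 0.61146×5.15906) / 0.38854 = -0.6799
z₀ = exp(-0.6799) = 0.5066 m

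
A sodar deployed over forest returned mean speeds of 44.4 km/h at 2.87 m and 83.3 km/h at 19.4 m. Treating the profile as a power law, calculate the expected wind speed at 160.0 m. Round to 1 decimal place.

First find α: α = ln(V₂/V₁)/ln(z₂/z₁) = ln(83.3/44.4)/ln(19.4/2.87) = 0.62921/1.91096 = 0.3293
Extrapolate from 19.4 m to 160.0 m: V₃ = 83.3 × (160.0/19.4)^0.3293 = 83.3 × 2.0031 = 166.8610 km/h

166.9 km/h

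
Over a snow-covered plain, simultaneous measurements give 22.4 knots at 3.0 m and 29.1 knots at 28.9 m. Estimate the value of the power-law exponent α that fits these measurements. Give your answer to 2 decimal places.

α ≈ 0.12

Power law: V₂/V₁ = (z₂/z₁)^α ⇒ α = ln(V₂/V₁) / ln(z₂/z₁)
α = ln(29.1/22.4) / ln(28.9/3.0) = ln(1.2991) / ln(9.6333)
  = 0.26168 / 2.26523 = 0.11552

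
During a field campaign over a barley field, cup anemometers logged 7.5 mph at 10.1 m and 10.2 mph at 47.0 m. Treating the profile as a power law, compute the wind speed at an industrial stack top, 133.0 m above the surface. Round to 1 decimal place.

12.6 mph

First find α: α = ln(V₂/V₁)/ln(z₂/z₁) = ln(10.2/7.5)/ln(47.0/10.1) = 0.30748/1.53761 = 0.2000
Extrapolate from 47.0 m to 133.0 m: V₃ = 10.2 × (133.0/47.0)^0.2000 = 10.2 × 1.2312 = 12.5586 mph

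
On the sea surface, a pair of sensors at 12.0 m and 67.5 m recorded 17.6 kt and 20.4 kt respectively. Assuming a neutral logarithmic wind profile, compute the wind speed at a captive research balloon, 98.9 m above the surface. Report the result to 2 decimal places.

Log law: V ∝ ln(z/z₀). From the pair, with r = V₁/V₂ = 0.86275,
ln z₀ = (ln z₁ − r·ln z₂)/(1 − r) = (2.4849 − 0.86275×4.2121)/0.13725 = -8.3719 → z₀ = 0.0002313 m
V₃ = V₁ · ln(z₃/z₀)/ln(z₁/z₀) = 17.6 × 12.9660/10.8568 = 21.0192 kt

21.02 kt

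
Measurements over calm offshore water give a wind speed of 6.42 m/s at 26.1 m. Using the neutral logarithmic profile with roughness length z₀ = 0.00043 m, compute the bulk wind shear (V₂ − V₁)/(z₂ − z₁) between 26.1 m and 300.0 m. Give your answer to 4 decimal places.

Log law: V₂ = V₁ · ln(z₂/z₀)/ln(z₁/z₀) = 6.42 × 13.4555/11.0137 = 7.8434 m/s
ΔV/Δz = (7.8434 − 6.42)/(300.0 − 26.1) = 1.4234/273.9000 = 0.00520 m/s/m

0.0052 m/s/m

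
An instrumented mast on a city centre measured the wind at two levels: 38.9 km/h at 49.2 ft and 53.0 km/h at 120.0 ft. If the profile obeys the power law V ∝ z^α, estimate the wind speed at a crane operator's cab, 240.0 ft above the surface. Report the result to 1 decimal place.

First find α: α = ln(V₂/V₁)/ln(z₂/z₁) = ln(53.0/38.9)/ln(120.0/49.2) = 0.30930/0.89160 = 0.3469
Extrapolate from 120.0 ft to 240.0 ft: V₃ = 53.0 × (240.0/120.0)^0.3469 = 53.0 × 1.2718 = 67.4068 km/h

67.4 km/h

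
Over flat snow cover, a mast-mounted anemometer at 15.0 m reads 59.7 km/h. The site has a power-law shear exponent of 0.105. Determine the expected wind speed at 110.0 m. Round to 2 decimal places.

73.59 km/h

Power-law profile: V₂ = V₁ · (z₂/z₁)^α
V₂ = 59.7 × (110.0/15.0)^0.105 = 59.7 × (7.3333)^0.105
    = 59.7 × 1.2327 = 73.5921 km/h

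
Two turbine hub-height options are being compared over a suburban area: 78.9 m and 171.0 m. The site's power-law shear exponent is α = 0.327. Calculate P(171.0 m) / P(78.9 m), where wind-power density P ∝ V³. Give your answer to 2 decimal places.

Speed ratio: V_B/V_A = (z_B/z_A)^α = (171.0/78.9)^0.327 = (2.1673)^0.327 = 1.28779
Power-density ratio: P_B/P_A = (V_B/V_A)³ = (1.28779)³ = 2.13568

2.14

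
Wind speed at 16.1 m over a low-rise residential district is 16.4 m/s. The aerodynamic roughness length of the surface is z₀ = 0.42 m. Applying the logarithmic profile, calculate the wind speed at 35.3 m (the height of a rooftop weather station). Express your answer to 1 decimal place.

19.9 m/s

Log law: V(z) ∝ ln(z/z₀), so V₂/V₁ = ln(z₂/z₀) / ln(z₁/z₀).
ln(35.3/0.42) = 4.4314, ln(16.1/0.42) = 3.6463
V₂ = 16.4 × 4.4314/3.6463 = 16.4 × 1.2153 = 19.9310 m/s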